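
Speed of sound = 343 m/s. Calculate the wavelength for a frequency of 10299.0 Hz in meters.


Given values:
  c = 343 m/s, f = 10299.0 Hz
Formula: lambda = c / f
lambda = 343 / 10299.0
lambda = 0.0333

0.0333 m


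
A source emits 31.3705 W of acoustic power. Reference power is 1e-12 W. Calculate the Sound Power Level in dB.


Given values:
  W = 31.3705 W
  W_ref = 1e-12 W
Formula: SWL = 10 * log10(W / W_ref)
Compute ratio: W / W_ref = 31370500000000
Compute log10: log10(31370500000000) = 13.496521
Multiply: SWL = 10 * 13.496521 = 134.97

134.97 dB


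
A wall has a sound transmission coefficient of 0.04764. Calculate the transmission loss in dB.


Given values:
  tau = 0.04764
Formula: TL = 10 * log10(1 / tau)
Compute 1 / tau = 1 / 0.04764 = 20.9908
Compute log10(20.9908) = 1.322029
TL = 10 * 1.322029 = 13.22

13.22 dB


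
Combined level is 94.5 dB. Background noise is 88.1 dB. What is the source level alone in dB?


Given values:
  L_total = 94.5 dB, L_bg = 88.1 dB
Formula: L_source = 10 * log10(10^(L_total/10) - 10^(L_bg/10))
Convert to linear:
  10^(94.5/10) = 2818382931.2644
  10^(88.1/10) = 645654229.0347
Difference: 2818382931.2644 - 645654229.0347 = 2172728702.2297
L_source = 10 * log10(2172728702.2297) = 93.37

93.37 dB


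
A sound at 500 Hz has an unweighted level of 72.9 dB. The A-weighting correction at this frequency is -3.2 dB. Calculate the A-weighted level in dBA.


Given values:
  SPL = 72.9 dB
  A-weighting at 500 Hz = -3.2 dB
Formula: L_A = SPL + A_weight
L_A = 72.9 + (-3.2)
L_A = 69.7

69.7 dBA


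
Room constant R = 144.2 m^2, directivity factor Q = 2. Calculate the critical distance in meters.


Given values:
  R = 144.2 m^2, Q = 2
Formula: d_c = 0.141 * sqrt(Q * R)
Compute Q * R = 2 * 144.2 = 288.4
Compute sqrt(288.4) = 16.9823
d_c = 0.141 * 16.9823 = 2.395

2.395 m


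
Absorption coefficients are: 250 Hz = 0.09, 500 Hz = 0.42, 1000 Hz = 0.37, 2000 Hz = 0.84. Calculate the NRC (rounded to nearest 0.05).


Given values:
  a_250 = 0.09, a_500 = 0.42
  a_1000 = 0.37, a_2000 = 0.84
Formula: NRC = (a250 + a500 + a1000 + a2000) / 4
Sum = 0.09 + 0.42 + 0.37 + 0.84 = 1.72
NRC = 1.72 / 4 = 0.43
Rounded to nearest 0.05: 0.45

0.45


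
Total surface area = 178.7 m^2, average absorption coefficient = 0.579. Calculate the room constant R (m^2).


Given values:
  S = 178.7 m^2, alpha = 0.579
Formula: R = S * alpha / (1 - alpha)
Numerator: 178.7 * 0.579 = 103.4673
Denominator: 1 - 0.579 = 0.421
R = 103.4673 / 0.421 = 245.77

245.77 m^2


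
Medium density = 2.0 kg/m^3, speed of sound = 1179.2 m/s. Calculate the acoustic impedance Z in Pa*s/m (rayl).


Given values:
  rho = 2.0 kg/m^3
  c = 1179.2 m/s
Formula: Z = rho * c
Z = 2.0 * 1179.2
Z = 2358.4

2358.4 rayl


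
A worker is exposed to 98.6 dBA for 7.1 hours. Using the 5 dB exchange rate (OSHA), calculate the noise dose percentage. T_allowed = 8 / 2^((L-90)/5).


Given values:
  L = 98.6 dBA, T = 7.1 hours
Formula: T_allowed = 8 / 2^((L - 90) / 5)
Compute exponent: (98.6 - 90) / 5 = 1.72
Compute 2^(1.72) = 3.294364
T_allowed = 8 / 3.294364 = 2.42839 hours
Dose = (T / T_allowed) * 100
Dose = (7.1 / 2.42839) * 100 = 292.37

292.37 %


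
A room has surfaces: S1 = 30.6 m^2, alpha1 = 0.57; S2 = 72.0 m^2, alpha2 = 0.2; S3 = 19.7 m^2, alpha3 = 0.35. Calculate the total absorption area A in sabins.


Given surfaces:
  Surface 1: 30.6 * 0.57 = 17.442
  Surface 2: 72.0 * 0.2 = 14.4
  Surface 3: 19.7 * 0.35 = 6.895
Formula: A = sum(Si * alpha_i)
A = 17.442 + 14.4 + 6.895
A = 38.74

38.74 sabins


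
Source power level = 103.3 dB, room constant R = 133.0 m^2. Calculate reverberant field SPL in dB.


Given values:
  Lw = 103.3 dB, R = 133.0 m^2
Formula: SPL = Lw + 10 * log10(4 / R)
Compute 4 / R = 4 / 133.0 = 0.030075
Compute 10 * log10(0.030075) = -15.2179
SPL = 103.3 + (-15.2179) = 88.08

88.08 dB


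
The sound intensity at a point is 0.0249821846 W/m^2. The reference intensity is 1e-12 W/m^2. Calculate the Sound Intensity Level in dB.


Given values:
  I = 0.0249821846 W/m^2
  I_ref = 1e-12 W/m^2
Formula: SIL = 10 * log10(I / I_ref)
Compute ratio: I / I_ref = 24982184600
Compute log10: log10(24982184600) = 10.39763
Multiply: SIL = 10 * 10.39763 = 103.98

103.98 dB


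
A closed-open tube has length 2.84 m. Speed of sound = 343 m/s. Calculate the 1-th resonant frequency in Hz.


Given values:
  Tube type: closed-open, L = 2.84 m, c = 343 m/s, n = 1
Formula: f_n = (2n - 1) * c / (4 * L)
Compute 2n - 1 = 2*1 - 1 = 1
Compute 4 * L = 4 * 2.84 = 11.36
f = 1 * 343 / 11.36
f = 30.19

30.19 Hz


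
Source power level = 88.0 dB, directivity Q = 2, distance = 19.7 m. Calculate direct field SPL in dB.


Given values:
  Lw = 88.0 dB, Q = 2, r = 19.7 m
Formula: SPL = Lw + 10 * log10(Q / (4 * pi * r^2))
Compute 4 * pi * r^2 = 4 * pi * 19.7^2 = 4876.8828
Compute Q / denom = 2 / 4876.8828 = 0.0004101
Compute 10 * log10(0.0004101) = -33.8711
SPL = 88.0 + (-33.8711) = 54.13

54.13 dB


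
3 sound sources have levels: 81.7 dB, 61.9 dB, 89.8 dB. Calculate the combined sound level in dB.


Formula: L_total = 10 * log10( sum(10^(Li/10)) )
  Source 1: 10^(81.7/10) = 147910838.8168
  Source 2: 10^(61.9/10) = 1548816.6189
  Source 3: 10^(89.8/10) = 954992586.0214
Sum of linear values = 1104452241.4571
L_total = 10 * log10(1104452241.4571) = 90.43

90.43 dB


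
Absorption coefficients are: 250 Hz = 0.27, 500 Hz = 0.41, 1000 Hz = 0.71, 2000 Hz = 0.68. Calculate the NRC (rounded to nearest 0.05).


Given values:
  a_250 = 0.27, a_500 = 0.41
  a_1000 = 0.71, a_2000 = 0.68
Formula: NRC = (a250 + a500 + a1000 + a2000) / 4
Sum = 0.27 + 0.41 + 0.71 + 0.68 = 2.07
NRC = 2.07 / 4 = 0.5175
Rounded to nearest 0.05: 0.5

0.5


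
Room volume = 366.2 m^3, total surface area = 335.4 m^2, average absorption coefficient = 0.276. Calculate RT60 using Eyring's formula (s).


Given values:
  V = 366.2 m^3, S = 335.4 m^2, alpha = 0.276
Formula: RT60 = 0.161 * V / (-S * ln(1 - alpha))
Compute ln(1 - 0.276) = ln(0.724) = -0.322964
Denominator: -335.4 * -0.322964 = 108.3221
Numerator: 0.161 * 366.2 = 58.9582
RT60 = 58.9582 / 108.3221 = 0.544

0.544 s


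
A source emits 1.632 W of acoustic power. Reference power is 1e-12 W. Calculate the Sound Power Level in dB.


Given values:
  W = 1.632 W
  W_ref = 1e-12 W
Formula: SWL = 10 * log10(W / W_ref)
Compute ratio: W / W_ref = 1632000000000
Compute log10: log10(1632000000000) = 12.21272
Multiply: SWL = 10 * 12.21272 = 122.13

122.13 dB


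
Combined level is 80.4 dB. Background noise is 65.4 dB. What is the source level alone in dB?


Given values:
  L_total = 80.4 dB, L_bg = 65.4 dB
Formula: L_source = 10 * log10(10^(L_total/10) - 10^(L_bg/10))
Convert to linear:
  10^(80.4/10) = 109647819.6143
  10^(65.4/10) = 3467368.5045
Difference: 109647819.6143 - 3467368.5045 = 106180451.1098
L_source = 10 * log10(106180451.1098) = 80.26

80.26 dB


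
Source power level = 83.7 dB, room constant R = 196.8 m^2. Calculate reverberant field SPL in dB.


Given values:
  Lw = 83.7 dB, R = 196.8 m^2
Formula: SPL = Lw + 10 * log10(4 / R)
Compute 4 / R = 4 / 196.8 = 0.020325
Compute 10 * log10(0.020325) = -16.9197
SPL = 83.7 + (-16.9197) = 66.78

66.78 dB


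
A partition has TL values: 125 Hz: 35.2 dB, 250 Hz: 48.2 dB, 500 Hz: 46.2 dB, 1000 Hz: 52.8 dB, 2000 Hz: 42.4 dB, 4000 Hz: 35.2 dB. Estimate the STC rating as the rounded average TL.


Given TL values at each frequency:
  125 Hz: 35.2 dB
  250 Hz: 48.2 dB
  500 Hz: 46.2 dB
  1000 Hz: 52.8 dB
  2000 Hz: 42.4 dB
  4000 Hz: 35.2 dB
Formula: STC ~ round(average of TL values)
Sum = 35.2 + 48.2 + 46.2 + 52.8 + 42.4 + 35.2 = 260.0
Average = 260.0 / 6 = 43.33
Rounded: 43

43


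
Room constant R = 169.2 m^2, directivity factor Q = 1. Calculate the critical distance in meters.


Given values:
  R = 169.2 m^2, Q = 1
Formula: d_c = 0.141 * sqrt(Q * R)
Compute Q * R = 1 * 169.2 = 169.2
Compute sqrt(169.2) = 13.0077
d_c = 0.141 * 13.0077 = 1.834

1.834 m


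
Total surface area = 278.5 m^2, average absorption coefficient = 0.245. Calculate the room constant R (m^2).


Given values:
  S = 278.5 m^2, alpha = 0.245
Formula: R = S * alpha / (1 - alpha)
Numerator: 278.5 * 0.245 = 68.2325
Denominator: 1 - 0.245 = 0.755
R = 68.2325 / 0.755 = 90.37

90.37 m^2


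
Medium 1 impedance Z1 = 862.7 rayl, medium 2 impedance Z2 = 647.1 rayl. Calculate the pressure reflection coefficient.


Given values:
  Z1 = 862.7 rayl, Z2 = 647.1 rayl
Formula: R = (Z2 - Z1) / (Z2 + Z1)
Numerator: Z2 - Z1 = 647.1 - 862.7 = -215.6
Denominator: Z2 + Z1 = 647.1 + 862.7 = 1509.8
R = -215.6 / 1509.8 = -0.1428

-0.1428


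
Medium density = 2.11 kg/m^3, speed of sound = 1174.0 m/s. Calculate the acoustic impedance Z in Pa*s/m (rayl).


Given values:
  rho = 2.11 kg/m^3
  c = 1174.0 m/s
Formula: Z = rho * c
Z = 2.11 * 1174.0
Z = 2477.14

2477.14 rayl


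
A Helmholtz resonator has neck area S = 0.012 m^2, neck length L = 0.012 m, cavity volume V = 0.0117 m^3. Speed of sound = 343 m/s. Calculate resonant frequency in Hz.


Given values:
  S = 0.012 m^2, L = 0.012 m, V = 0.0117 m^3, c = 343 m/s
Formula: f = (c / (2*pi)) * sqrt(S / (V * L))
Compute V * L = 0.0117 * 0.012 = 0.0001404
Compute S / (V * L) = 0.012 / 0.0001404 = 85.4701
Compute sqrt(85.4701) = 9.245004
Compute c / (2*pi) = 343 / 6.283185 = 54.590148
f = 54.590148 * 9.245004 = 504.69

504.69 Hz


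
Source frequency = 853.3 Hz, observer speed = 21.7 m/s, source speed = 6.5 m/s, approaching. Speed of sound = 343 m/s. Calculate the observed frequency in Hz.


Given values:
  f_s = 853.3 Hz, v_o = 21.7 m/s, v_s = 6.5 m/s
  Direction: approaching
Formula: f_o = f_s * (c + v_o) / (c - v_s)
Numerator: c + v_o = 343 + 21.7 = 364.7
Denominator: c - v_s = 343 - 6.5 = 336.5
f_o = 853.3 * 364.7 / 336.5 = 924.81

924.81 Hz


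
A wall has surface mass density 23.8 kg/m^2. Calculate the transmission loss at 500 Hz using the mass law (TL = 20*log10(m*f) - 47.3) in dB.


Given values:
  m = 23.8 kg/m^2, f = 500 Hz
Formula: TL = 20 * log10(m * f) - 47.3
Compute m * f = 23.8 * 500 = 11900.0
Compute log10(11900.0) = 4.075547
Compute 20 * 4.075547 = 81.5109
TL = 81.5109 - 47.3 = 34.21

34.21 dB


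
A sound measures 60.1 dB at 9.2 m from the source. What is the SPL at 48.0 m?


Given values:
  SPL1 = 60.1 dB, r1 = 9.2 m, r2 = 48.0 m
Formula: SPL2 = SPL1 - 20 * log10(r2 / r1)
Compute ratio: r2 / r1 = 48.0 / 9.2 = 5.2174
Compute log10: log10(5.2174) = 0.717454
Compute drop: 20 * 0.717454 = 14.3491
SPL2 = 60.1 - 14.3491 = 45.75

45.75 dB


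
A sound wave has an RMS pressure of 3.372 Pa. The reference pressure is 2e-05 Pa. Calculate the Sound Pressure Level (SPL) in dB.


Given values:
  p = 3.372 Pa
  p_ref = 2e-05 Pa
Formula: SPL = 20 * log10(p / p_ref)
Compute ratio: p / p_ref = 3.372 / 2e-05 = 168600
Compute log10: log10(168600) = 5.226858
Multiply: SPL = 20 * 5.226858 = 104.54

104.54 dB


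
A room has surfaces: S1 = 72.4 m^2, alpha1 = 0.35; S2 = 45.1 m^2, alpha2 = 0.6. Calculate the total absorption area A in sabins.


Given surfaces:
  Surface 1: 72.4 * 0.35 = 25.34
  Surface 2: 45.1 * 0.6 = 27.06
Formula: A = sum(Si * alpha_i)
A = 25.34 + 27.06
A = 52.4

52.4 sabins


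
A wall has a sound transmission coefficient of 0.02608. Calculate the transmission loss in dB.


Given values:
  tau = 0.02608
Formula: TL = 10 * log10(1 / tau)
Compute 1 / tau = 1 / 0.02608 = 38.3436
Compute log10(38.3436) = 1.583693
TL = 10 * 1.583693 = 15.84

15.84 dB


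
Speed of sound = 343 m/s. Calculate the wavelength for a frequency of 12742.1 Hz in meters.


Given values:
  c = 343 m/s, f = 12742.1 Hz
Formula: lambda = c / f
lambda = 343 / 12742.1
lambda = 0.0269

0.0269 m


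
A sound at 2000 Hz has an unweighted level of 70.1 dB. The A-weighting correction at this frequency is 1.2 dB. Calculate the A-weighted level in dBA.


Given values:
  SPL = 70.1 dB
  A-weighting at 2000 Hz = 1.2 dB
Formula: L_A = SPL + A_weight
L_A = 70.1 + (1.2)
L_A = 71.3

71.3 dBA


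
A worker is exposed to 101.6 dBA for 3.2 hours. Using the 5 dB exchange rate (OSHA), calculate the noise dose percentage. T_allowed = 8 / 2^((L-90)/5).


Given values:
  L = 101.6 dBA, T = 3.2 hours
Formula: T_allowed = 8 / 2^((L - 90) / 5)
Compute exponent: (101.6 - 90) / 5 = 2.32
Compute 2^(2.32) = 4.993322
T_allowed = 8 / 4.993322 = 1.60214 hours
Dose = (T / T_allowed) * 100
Dose = (3.2 / 1.60214) * 100 = 199.73

199.73 %


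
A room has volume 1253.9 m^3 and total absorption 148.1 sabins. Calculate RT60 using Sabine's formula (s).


Given values:
  V = 1253.9 m^3
  A = 148.1 sabins
Formula: RT60 = 0.161 * V / A
Numerator: 0.161 * 1253.9 = 201.8779
RT60 = 201.8779 / 148.1 = 1.363

1.363 s


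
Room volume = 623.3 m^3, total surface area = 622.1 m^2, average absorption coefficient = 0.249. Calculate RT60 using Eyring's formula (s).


Given values:
  V = 623.3 m^3, S = 622.1 m^2, alpha = 0.249
Formula: RT60 = 0.161 * V / (-S * ln(1 - alpha))
Compute ln(1 - 0.249) = ln(0.751) = -0.28635
Denominator: -622.1 * -0.28635 = 178.1383
Numerator: 0.161 * 623.3 = 100.3513
RT60 = 100.3513 / 178.1383 = 0.563

0.563 s


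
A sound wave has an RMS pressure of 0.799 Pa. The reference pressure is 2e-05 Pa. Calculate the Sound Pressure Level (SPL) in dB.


Given values:
  p = 0.799 Pa
  p_ref = 2e-05 Pa
Formula: SPL = 20 * log10(p / p_ref)
Compute ratio: p / p_ref = 0.799 / 2e-05 = 39950
Compute log10: log10(39950) = 4.601517
Multiply: SPL = 20 * 4.601517 = 92.03

92.03 dB


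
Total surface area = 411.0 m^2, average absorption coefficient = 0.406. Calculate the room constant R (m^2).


Given values:
  S = 411.0 m^2, alpha = 0.406
Formula: R = S * alpha / (1 - alpha)
Numerator: 411.0 * 0.406 = 166.866
Denominator: 1 - 0.406 = 0.594
R = 166.866 / 0.594 = 280.92

280.92 m^2


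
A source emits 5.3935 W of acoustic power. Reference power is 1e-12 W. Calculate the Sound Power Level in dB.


Given values:
  W = 5.3935 W
  W_ref = 1e-12 W
Formula: SWL = 10 * log10(W / W_ref)
Compute ratio: W / W_ref = 5393500000000
Compute log10: log10(5393500000000) = 12.731871
Multiply: SWL = 10 * 12.731871 = 127.32

127.32 dB


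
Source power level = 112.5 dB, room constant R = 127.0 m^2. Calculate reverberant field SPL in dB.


Given values:
  Lw = 112.5 dB, R = 127.0 m^2
Formula: SPL = Lw + 10 * log10(4 / R)
Compute 4 / R = 4 / 127.0 = 0.031496
Compute 10 * log10(0.031496) = -15.0174
SPL = 112.5 + (-15.0174) = 97.48

97.48 dB


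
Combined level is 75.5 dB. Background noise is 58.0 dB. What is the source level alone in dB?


Given values:
  L_total = 75.5 dB, L_bg = 58.0 dB
Formula: L_source = 10 * log10(10^(L_total/10) - 10^(L_bg/10))
Convert to linear:
  10^(75.5/10) = 35481338.9234
  10^(58.0/10) = 630957.3445
Difference: 35481338.9234 - 630957.3445 = 34850381.5789
L_source = 10 * log10(34850381.5789) = 75.42

75.42 dB


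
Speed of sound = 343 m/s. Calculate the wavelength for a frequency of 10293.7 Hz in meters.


Given values:
  c = 343 m/s, f = 10293.7 Hz
Formula: lambda = c / f
lambda = 343 / 10293.7
lambda = 0.0333

0.0333 m


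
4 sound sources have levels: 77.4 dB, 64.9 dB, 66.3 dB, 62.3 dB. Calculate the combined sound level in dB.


Formula: L_total = 10 * log10( sum(10^(Li/10)) )
  Source 1: 10^(77.4/10) = 54954087.3858
  Source 2: 10^(64.9/10) = 3090295.4325
  Source 3: 10^(66.3/10) = 4265795.188
  Source 4: 10^(62.3/10) = 1698243.6525
Sum of linear values = 64008421.6588
L_total = 10 * log10(64008421.6588) = 78.06

78.06 dB


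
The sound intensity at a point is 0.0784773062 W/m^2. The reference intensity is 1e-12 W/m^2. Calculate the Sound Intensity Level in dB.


Given values:
  I = 0.0784773062 W/m^2
  I_ref = 1e-12 W/m^2
Formula: SIL = 10 * log10(I / I_ref)
Compute ratio: I / I_ref = 78477306200
Compute log10: log10(78477306200) = 10.894744
Multiply: SIL = 10 * 10.894744 = 108.95

108.95 dB


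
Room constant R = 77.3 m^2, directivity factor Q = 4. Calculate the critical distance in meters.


Given values:
  R = 77.3 m^2, Q = 4
Formula: d_c = 0.141 * sqrt(Q * R)
Compute Q * R = 4 * 77.3 = 309.2
Compute sqrt(309.2) = 17.5841
d_c = 0.141 * 17.5841 = 2.479

2.479 m


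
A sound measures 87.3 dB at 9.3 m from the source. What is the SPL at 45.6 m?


Given values:
  SPL1 = 87.3 dB, r1 = 9.3 m, r2 = 45.6 m
Formula: SPL2 = SPL1 - 20 * log10(r2 / r1)
Compute ratio: r2 / r1 = 45.6 / 9.3 = 4.9032
Compute log10: log10(4.9032) = 0.69048
Compute drop: 20 * 0.69048 = 13.8096
SPL2 = 87.3 - 13.8096 = 73.49

73.49 dB


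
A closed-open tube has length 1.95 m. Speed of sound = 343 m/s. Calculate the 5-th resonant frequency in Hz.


Given values:
  Tube type: closed-open, L = 1.95 m, c = 343 m/s, n = 5
Formula: f_n = (2n - 1) * c / (4 * L)
Compute 2n - 1 = 2*5 - 1 = 9
Compute 4 * L = 4 * 1.95 = 7.8
f = 9 * 343 / 7.8
f = 395.77

395.77 Hz


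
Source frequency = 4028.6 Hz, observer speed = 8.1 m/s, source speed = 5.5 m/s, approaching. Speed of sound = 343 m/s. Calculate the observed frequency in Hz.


Given values:
  f_s = 4028.6 Hz, v_o = 8.1 m/s, v_s = 5.5 m/s
  Direction: approaching
Formula: f_o = f_s * (c + v_o) / (c - v_s)
Numerator: c + v_o = 343 + 8.1 = 351.1
Denominator: c - v_s = 343 - 5.5 = 337.5
f_o = 4028.6 * 351.1 / 337.5 = 4190.94

4190.94 Hz


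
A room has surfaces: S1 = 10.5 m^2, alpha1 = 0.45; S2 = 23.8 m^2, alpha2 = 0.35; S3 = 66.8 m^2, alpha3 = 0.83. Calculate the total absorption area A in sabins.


Given surfaces:
  Surface 1: 10.5 * 0.45 = 4.725
  Surface 2: 23.8 * 0.35 = 8.33
  Surface 3: 66.8 * 0.83 = 55.444
Formula: A = sum(Si * alpha_i)
A = 4.725 + 8.33 + 55.444
A = 68.5

68.5 sabins


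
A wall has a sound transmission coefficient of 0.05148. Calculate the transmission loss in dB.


Given values:
  tau = 0.05148
Formula: TL = 10 * log10(1 / tau)
Compute 1 / tau = 1 / 0.05148 = 19.425
Compute log10(19.425) = 1.288361
TL = 10 * 1.288361 = 12.88

12.88 dB


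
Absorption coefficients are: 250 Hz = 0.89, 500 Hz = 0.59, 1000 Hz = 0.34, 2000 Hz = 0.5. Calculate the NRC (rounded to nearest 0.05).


Given values:
  a_250 = 0.89, a_500 = 0.59
  a_1000 = 0.34, a_2000 = 0.5
Formula: NRC = (a250 + a500 + a1000 + a2000) / 4
Sum = 0.89 + 0.59 + 0.34 + 0.5 = 2.32
NRC = 2.32 / 4 = 0.58
Rounded to nearest 0.05: 0.6

0.6


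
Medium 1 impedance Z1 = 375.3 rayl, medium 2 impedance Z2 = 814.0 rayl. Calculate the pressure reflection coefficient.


Given values:
  Z1 = 375.3 rayl, Z2 = 814.0 rayl
Formula: R = (Z2 - Z1) / (Z2 + Z1)
Numerator: Z2 - Z1 = 814.0 - 375.3 = 438.7
Denominator: Z2 + Z1 = 814.0 + 375.3 = 1189.3
R = 438.7 / 1189.3 = 0.3689

0.3689


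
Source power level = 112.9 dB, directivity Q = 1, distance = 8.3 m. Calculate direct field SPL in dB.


Given values:
  Lw = 112.9 dB, Q = 1, r = 8.3 m
Formula: SPL = Lw + 10 * log10(Q / (4 * pi * r^2))
Compute 4 * pi * r^2 = 4 * pi * 8.3^2 = 865.6973
Compute Q / denom = 1 / 865.6973 = 0.00115514
Compute 10 * log10(0.00115514) = -29.3737
SPL = 112.9 + (-29.3737) = 83.53

83.53 dB


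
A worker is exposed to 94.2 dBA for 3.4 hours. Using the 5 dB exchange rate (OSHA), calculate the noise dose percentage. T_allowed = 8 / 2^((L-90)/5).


Given values:
  L = 94.2 dBA, T = 3.4 hours
Formula: T_allowed = 8 / 2^((L - 90) / 5)
Compute exponent: (94.2 - 90) / 5 = 0.84
Compute 2^(0.84) = 1.79005
T_allowed = 8 / 1.79005 = 4.469149 hours
Dose = (T / T_allowed) * 100
Dose = (3.4 / 4.469149) * 100 = 76.08

76.08 %


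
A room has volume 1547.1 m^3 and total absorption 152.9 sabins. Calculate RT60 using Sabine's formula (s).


Given values:
  V = 1547.1 m^3
  A = 152.9 sabins
Formula: RT60 = 0.161 * V / A
Numerator: 0.161 * 1547.1 = 249.0831
RT60 = 249.0831 / 152.9 = 1.629

1.629 s


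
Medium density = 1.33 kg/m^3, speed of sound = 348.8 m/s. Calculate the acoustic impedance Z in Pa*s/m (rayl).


Given values:
  rho = 1.33 kg/m^3
  c = 348.8 m/s
Formula: Z = rho * c
Z = 1.33 * 348.8
Z = 463.9

463.9 rayl


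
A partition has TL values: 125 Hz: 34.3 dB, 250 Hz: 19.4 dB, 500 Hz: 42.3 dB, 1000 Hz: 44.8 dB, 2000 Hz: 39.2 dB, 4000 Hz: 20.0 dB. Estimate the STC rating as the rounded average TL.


Given TL values at each frequency:
  125 Hz: 34.3 dB
  250 Hz: 19.4 dB
  500 Hz: 42.3 dB
  1000 Hz: 44.8 dB
  2000 Hz: 39.2 dB
  4000 Hz: 20.0 dB
Formula: STC ~ round(average of TL values)
Sum = 34.3 + 19.4 + 42.3 + 44.8 + 39.2 + 20.0 = 200.0
Average = 200.0 / 6 = 33.33
Rounded: 33

33


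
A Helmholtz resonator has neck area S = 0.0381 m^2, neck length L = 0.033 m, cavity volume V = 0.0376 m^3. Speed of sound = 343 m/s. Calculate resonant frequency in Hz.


Given values:
  S = 0.0381 m^2, L = 0.033 m, V = 0.0376 m^3, c = 343 m/s
Formula: f = (c / (2*pi)) * sqrt(S / (V * L))
Compute V * L = 0.0376 * 0.033 = 0.0012408
Compute S / (V * L) = 0.0381 / 0.0012408 = 30.706
Compute sqrt(30.706) = 5.541299
Compute c / (2*pi) = 343 / 6.283185 = 54.590148
f = 54.590148 * 5.541299 = 302.5

302.5 Hz


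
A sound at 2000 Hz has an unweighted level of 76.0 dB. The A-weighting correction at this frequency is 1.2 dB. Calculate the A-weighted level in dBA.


Given values:
  SPL = 76.0 dB
  A-weighting at 2000 Hz = 1.2 dB
Formula: L_A = SPL + A_weight
L_A = 76.0 + (1.2)
L_A = 77.2

77.2 dBA


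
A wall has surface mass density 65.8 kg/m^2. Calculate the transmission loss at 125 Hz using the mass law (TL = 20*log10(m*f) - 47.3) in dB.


Given values:
  m = 65.8 kg/m^2, f = 125 Hz
Formula: TL = 20 * log10(m * f) - 47.3
Compute m * f = 65.8 * 125 = 8225.0
Compute log10(8225.0) = 3.915136
Compute 20 * 3.915136 = 78.3027
TL = 78.3027 - 47.3 = 31.0

31.0 dB


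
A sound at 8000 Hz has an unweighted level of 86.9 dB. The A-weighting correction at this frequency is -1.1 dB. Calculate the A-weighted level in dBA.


Given values:
  SPL = 86.9 dB
  A-weighting at 8000 Hz = -1.1 dB
Formula: L_A = SPL + A_weight
L_A = 86.9 + (-1.1)
L_A = 85.8

85.8 dBA


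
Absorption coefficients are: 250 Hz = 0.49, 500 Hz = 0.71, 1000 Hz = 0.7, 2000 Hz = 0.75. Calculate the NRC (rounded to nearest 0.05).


Given values:
  a_250 = 0.49, a_500 = 0.71
  a_1000 = 0.7, a_2000 = 0.75
Formula: NRC = (a250 + a500 + a1000 + a2000) / 4
Sum = 0.49 + 0.71 + 0.7 + 0.75 = 2.65
NRC = 2.65 / 4 = 0.6625
Rounded to nearest 0.05: 0.65

0.65


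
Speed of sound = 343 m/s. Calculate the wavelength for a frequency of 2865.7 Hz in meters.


Given values:
  c = 343 m/s, f = 2865.7 Hz
Formula: lambda = c / f
lambda = 343 / 2865.7
lambda = 0.1197

0.1197 m


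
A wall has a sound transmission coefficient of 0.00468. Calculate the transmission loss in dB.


Given values:
  tau = 0.00468
Formula: TL = 10 * log10(1 / tau)
Compute 1 / tau = 1 / 0.00468 = 213.6752
Compute log10(213.6752) = 2.329754
TL = 10 * 2.329754 = 23.3

23.3 dB


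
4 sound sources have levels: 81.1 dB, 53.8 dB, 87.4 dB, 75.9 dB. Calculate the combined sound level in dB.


Formula: L_total = 10 * log10( sum(10^(Li/10)) )
  Source 1: 10^(81.1/10) = 128824955.1693
  Source 2: 10^(53.8/10) = 239883.2919
  Source 3: 10^(87.4/10) = 549540873.8576
  Source 4: 10^(75.9/10) = 38904514.4994
Sum of linear values = 717510226.8182
L_total = 10 * log10(717510226.8182) = 88.56

88.56 dB


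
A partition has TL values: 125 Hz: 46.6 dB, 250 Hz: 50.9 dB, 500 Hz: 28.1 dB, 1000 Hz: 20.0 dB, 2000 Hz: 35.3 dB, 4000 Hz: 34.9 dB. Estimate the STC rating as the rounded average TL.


Given TL values at each frequency:
  125 Hz: 46.6 dB
  250 Hz: 50.9 dB
  500 Hz: 28.1 dB
  1000 Hz: 20.0 dB
  2000 Hz: 35.3 dB
  4000 Hz: 34.9 dB
Formula: STC ~ round(average of TL values)
Sum = 46.6 + 50.9 + 28.1 + 20.0 + 35.3 + 34.9 = 215.8
Average = 215.8 / 6 = 35.97
Rounded: 36

36


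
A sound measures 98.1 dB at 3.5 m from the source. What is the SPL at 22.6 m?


Given values:
  SPL1 = 98.1 dB, r1 = 3.5 m, r2 = 22.6 m
Formula: SPL2 = SPL1 - 20 * log10(r2 / r1)
Compute ratio: r2 / r1 = 22.6 / 3.5 = 6.4571
Compute log10: log10(6.4571) = 0.810038
Compute drop: 20 * 0.810038 = 16.2008
SPL2 = 98.1 - 16.2008 = 81.9

81.9 dB


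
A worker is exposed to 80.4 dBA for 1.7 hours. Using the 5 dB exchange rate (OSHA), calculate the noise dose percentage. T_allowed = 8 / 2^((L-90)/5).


Given values:
  L = 80.4 dBA, T = 1.7 hours
Formula: T_allowed = 8 / 2^((L - 90) / 5)
Compute exponent: (80.4 - 90) / 5 = -1.92
Compute 2^(-1.92) = 0.264255
T_allowed = 8 / 0.264255 = 30.273789 hours
Dose = (T / T_allowed) * 100
Dose = (1.7 / 30.273789) * 100 = 5.62

5.62 %


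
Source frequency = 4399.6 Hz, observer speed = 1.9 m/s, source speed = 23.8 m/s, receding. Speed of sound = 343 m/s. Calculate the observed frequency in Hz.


Given values:
  f_s = 4399.6 Hz, v_o = 1.9 m/s, v_s = 23.8 m/s
  Direction: receding
Formula: f_o = f_s * (c - v_o) / (c + v_s)
Numerator: c - v_o = 343 - 1.9 = 341.1
Denominator: c + v_s = 343 + 23.8 = 366.8
f_o = 4399.6 * 341.1 / 366.8 = 4091.34

4091.34 Hz


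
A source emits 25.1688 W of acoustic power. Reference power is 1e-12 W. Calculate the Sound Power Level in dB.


Given values:
  W = 25.1688 W
  W_ref = 1e-12 W
Formula: SWL = 10 * log10(W / W_ref)
Compute ratio: W / W_ref = 25168800000000
Compute log10: log10(25168800000000) = 13.400863
Multiply: SWL = 10 * 13.400863 = 134.01

134.01 dB


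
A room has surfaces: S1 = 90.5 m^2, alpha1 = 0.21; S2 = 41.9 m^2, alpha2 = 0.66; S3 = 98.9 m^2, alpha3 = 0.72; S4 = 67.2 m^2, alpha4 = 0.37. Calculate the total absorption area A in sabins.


Given surfaces:
  Surface 1: 90.5 * 0.21 = 19.005
  Surface 2: 41.9 * 0.66 = 27.654
  Surface 3: 98.9 * 0.72 = 71.208
  Surface 4: 67.2 * 0.37 = 24.864
Formula: A = sum(Si * alpha_i)
A = 19.005 + 27.654 + 71.208 + 24.864
A = 142.73

142.73 sabins


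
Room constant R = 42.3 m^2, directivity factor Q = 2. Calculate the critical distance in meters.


Given values:
  R = 42.3 m^2, Q = 2
Formula: d_c = 0.141 * sqrt(Q * R)
Compute Q * R = 2 * 42.3 = 84.6
Compute sqrt(84.6) = 9.1978
d_c = 0.141 * 9.1978 = 1.297

1.297 m


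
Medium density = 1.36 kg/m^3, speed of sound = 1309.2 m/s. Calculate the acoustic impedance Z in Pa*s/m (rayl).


Given values:
  rho = 1.36 kg/m^3
  c = 1309.2 m/s
Formula: Z = rho * c
Z = 1.36 * 1309.2
Z = 1780.51

1780.51 rayl


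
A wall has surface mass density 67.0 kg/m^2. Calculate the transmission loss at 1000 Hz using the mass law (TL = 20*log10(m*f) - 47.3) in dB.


Given values:
  m = 67.0 kg/m^2, f = 1000 Hz
Formula: TL = 20 * log10(m * f) - 47.3
Compute m * f = 67.0 * 1000 = 67000.0
Compute log10(67000.0) = 4.826075
Compute 20 * 4.826075 = 96.5215
TL = 96.5215 - 47.3 = 49.22

49.22 dB


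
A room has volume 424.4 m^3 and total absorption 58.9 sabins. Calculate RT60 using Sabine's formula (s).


Given values:
  V = 424.4 m^3
  A = 58.9 sabins
Formula: RT60 = 0.161 * V / A
Numerator: 0.161 * 424.4 = 68.3284
RT60 = 68.3284 / 58.9 = 1.16

1.16 s


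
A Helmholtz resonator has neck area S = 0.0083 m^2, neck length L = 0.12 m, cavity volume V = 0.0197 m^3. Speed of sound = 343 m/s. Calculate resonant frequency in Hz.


Given values:
  S = 0.0083 m^2, L = 0.12 m, V = 0.0197 m^3, c = 343 m/s
Formula: f = (c / (2*pi)) * sqrt(S / (V * L))
Compute V * L = 0.0197 * 0.12 = 0.002364
Compute S / (V * L) = 0.0083 / 0.002364 = 3.511
Compute sqrt(3.511) = 1.873766
Compute c / (2*pi) = 343 / 6.283185 = 54.590148
f = 54.590148 * 1.873766 = 102.29

102.29 Hz


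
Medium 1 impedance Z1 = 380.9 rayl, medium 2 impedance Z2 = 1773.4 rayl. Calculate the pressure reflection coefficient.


Given values:
  Z1 = 380.9 rayl, Z2 = 1773.4 rayl
Formula: R = (Z2 - Z1) / (Z2 + Z1)
Numerator: Z2 - Z1 = 1773.4 - 380.9 = 1392.5
Denominator: Z2 + Z1 = 1773.4 + 380.9 = 2154.3
R = 1392.5 / 2154.3 = 0.6464

0.6464


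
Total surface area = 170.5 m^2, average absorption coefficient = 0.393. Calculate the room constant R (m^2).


Given values:
  S = 170.5 m^2, alpha = 0.393
Formula: R = S * alpha / (1 - alpha)
Numerator: 170.5 * 0.393 = 67.0065
Denominator: 1 - 0.393 = 0.607
R = 67.0065 / 0.607 = 110.39

110.39 m^2


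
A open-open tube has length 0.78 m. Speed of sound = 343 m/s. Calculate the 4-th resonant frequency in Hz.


Given values:
  Tube type: open-open, L = 0.78 m, c = 343 m/s, n = 4
Formula: f_n = n * c / (2 * L)
Compute 2 * L = 2 * 0.78 = 1.56
f = 4 * 343 / 1.56
f = 879.49

879.49 Hz


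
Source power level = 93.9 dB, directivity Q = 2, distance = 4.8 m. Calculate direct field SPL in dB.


Given values:
  Lw = 93.9 dB, Q = 2, r = 4.8 m
Formula: SPL = Lw + 10 * log10(Q / (4 * pi * r^2))
Compute 4 * pi * r^2 = 4 * pi * 4.8^2 = 289.5292
Compute Q / denom = 2 / 289.5292 = 0.00690777
Compute 10 * log10(0.00690777) = -21.6066
SPL = 93.9 + (-21.6066) = 72.29

72.29 dB


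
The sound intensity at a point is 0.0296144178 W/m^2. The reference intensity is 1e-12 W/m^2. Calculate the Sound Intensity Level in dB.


Given values:
  I = 0.0296144178 W/m^2
  I_ref = 1e-12 W/m^2
Formula: SIL = 10 * log10(I / I_ref)
Compute ratio: I / I_ref = 29614417800
Compute log10: log10(29614417800) = 10.471503
Multiply: SIL = 10 * 10.471503 = 104.72

104.72 dB


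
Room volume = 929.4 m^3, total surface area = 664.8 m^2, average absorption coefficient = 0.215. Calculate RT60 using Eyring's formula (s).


Given values:
  V = 929.4 m^3, S = 664.8 m^2, alpha = 0.215
Formula: RT60 = 0.161 * V / (-S * ln(1 - alpha))
Compute ln(1 - 0.215) = ln(0.785) = -0.242072
Denominator: -664.8 * -0.242072 = 160.9295
Numerator: 0.161 * 929.4 = 149.6334
RT60 = 149.6334 / 160.9295 = 0.93

0.93 s


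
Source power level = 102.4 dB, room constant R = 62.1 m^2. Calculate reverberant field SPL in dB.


Given values:
  Lw = 102.4 dB, R = 62.1 m^2
Formula: SPL = Lw + 10 * log10(4 / R)
Compute 4 / R = 4 / 62.1 = 0.064412
Compute 10 * log10(0.064412) = -11.9103
SPL = 102.4 + (-11.9103) = 90.49

90.49 dB


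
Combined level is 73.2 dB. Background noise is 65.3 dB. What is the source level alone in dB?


Given values:
  L_total = 73.2 dB, L_bg = 65.3 dB
Formula: L_source = 10 * log10(10^(L_total/10) - 10^(L_bg/10))
Convert to linear:
  10^(73.2/10) = 20892961.3085
  10^(65.3/10) = 3388441.5614
Difference: 20892961.3085 - 3388441.5614 = 17504519.7471
L_source = 10 * log10(17504519.7471) = 72.43

72.43 dB


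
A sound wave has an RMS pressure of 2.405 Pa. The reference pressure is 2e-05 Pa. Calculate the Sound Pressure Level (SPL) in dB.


Given values:
  p = 2.405 Pa
  p_ref = 2e-05 Pa
Formula: SPL = 20 * log10(p / p_ref)
Compute ratio: p / p_ref = 2.405 / 2e-05 = 120250
Compute log10: log10(120250) = 5.080085
Multiply: SPL = 20 * 5.080085 = 101.6

101.6 dB


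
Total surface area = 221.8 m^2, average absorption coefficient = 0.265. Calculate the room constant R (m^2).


Given values:
  S = 221.8 m^2, alpha = 0.265
Formula: R = S * alpha / (1 - alpha)
Numerator: 221.8 * 0.265 = 58.777
Denominator: 1 - 0.265 = 0.735
R = 58.777 / 0.735 = 79.97

79.97 m^2


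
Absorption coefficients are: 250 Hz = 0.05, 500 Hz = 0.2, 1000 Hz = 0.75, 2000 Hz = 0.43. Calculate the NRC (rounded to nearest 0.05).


Given values:
  a_250 = 0.05, a_500 = 0.2
  a_1000 = 0.75, a_2000 = 0.43
Formula: NRC = (a250 + a500 + a1000 + a2000) / 4
Sum = 0.05 + 0.2 + 0.75 + 0.43 = 1.43
NRC = 1.43 / 4 = 0.3575
Rounded to nearest 0.05: 0.35

0.35


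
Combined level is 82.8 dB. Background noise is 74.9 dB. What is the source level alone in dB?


Given values:
  L_total = 82.8 dB, L_bg = 74.9 dB
Formula: L_source = 10 * log10(10^(L_total/10) - 10^(L_bg/10))
Convert to linear:
  10^(82.8/10) = 190546071.7963
  10^(74.9/10) = 30902954.3251
Difference: 190546071.7963 - 30902954.3251 = 159643117.4712
L_source = 10 * log10(159643117.4712) = 82.03

82.03 dB


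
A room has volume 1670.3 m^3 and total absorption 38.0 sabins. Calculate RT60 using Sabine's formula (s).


Given values:
  V = 1670.3 m^3
  A = 38.0 sabins
Formula: RT60 = 0.161 * V / A
Numerator: 0.161 * 1670.3 = 268.9183
RT60 = 268.9183 / 38.0 = 7.077

7.077 s


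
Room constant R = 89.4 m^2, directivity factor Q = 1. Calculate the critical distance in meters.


Given values:
  R = 89.4 m^2, Q = 1
Formula: d_c = 0.141 * sqrt(Q * R)
Compute Q * R = 1 * 89.4 = 89.4
Compute sqrt(89.4) = 9.4552
d_c = 0.141 * 9.4552 = 1.333

1.333 m


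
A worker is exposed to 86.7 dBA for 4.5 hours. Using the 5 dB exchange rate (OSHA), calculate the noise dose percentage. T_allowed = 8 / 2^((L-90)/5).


Given values:
  L = 86.7 dBA, T = 4.5 hours
Formula: T_allowed = 8 / 2^((L - 90) / 5)
Compute exponent: (86.7 - 90) / 5 = -0.66
Compute 2^(-0.66) = 0.632878
T_allowed = 8 / 0.632878 = 12.640667 hours
Dose = (T / T_allowed) * 100
Dose = (4.5 / 12.640667) * 100 = 35.6

35.6 %


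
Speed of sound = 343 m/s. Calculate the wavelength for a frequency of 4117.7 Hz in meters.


Given values:
  c = 343 m/s, f = 4117.7 Hz
Formula: lambda = c / f
lambda = 343 / 4117.7
lambda = 0.0833

0.0833 m


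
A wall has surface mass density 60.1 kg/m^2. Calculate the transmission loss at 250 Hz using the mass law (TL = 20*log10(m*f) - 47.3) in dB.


Given values:
  m = 60.1 kg/m^2, f = 250 Hz
Formula: TL = 20 * log10(m * f) - 47.3
Compute m * f = 60.1 * 250 = 15025.0
Compute log10(15025.0) = 4.176814
Compute 20 * 4.176814 = 83.5363
TL = 83.5363 - 47.3 = 36.24

36.24 dB


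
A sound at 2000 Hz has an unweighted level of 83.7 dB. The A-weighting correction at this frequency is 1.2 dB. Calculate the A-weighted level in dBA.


Given values:
  SPL = 83.7 dB
  A-weighting at 2000 Hz = 1.2 dB
Formula: L_A = SPL + A_weight
L_A = 83.7 + (1.2)
L_A = 84.9

84.9 dBA


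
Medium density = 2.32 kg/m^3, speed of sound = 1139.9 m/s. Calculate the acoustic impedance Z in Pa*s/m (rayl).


Given values:
  rho = 2.32 kg/m^3
  c = 1139.9 m/s
Formula: Z = rho * c
Z = 2.32 * 1139.9
Z = 2644.57

2644.57 rayl


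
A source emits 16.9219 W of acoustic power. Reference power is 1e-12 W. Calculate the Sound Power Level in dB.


Given values:
  W = 16.9219 W
  W_ref = 1e-12 W
Formula: SWL = 10 * log10(W / W_ref)
Compute ratio: W / W_ref = 16921900000000
Compute log10: log10(16921900000000) = 13.228449
Multiply: SWL = 10 * 13.228449 = 132.28

132.28 dB


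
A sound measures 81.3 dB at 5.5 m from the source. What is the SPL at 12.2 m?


Given values:
  SPL1 = 81.3 dB, r1 = 5.5 m, r2 = 12.2 m
Formula: SPL2 = SPL1 - 20 * log10(r2 / r1)
Compute ratio: r2 / r1 = 12.2 / 5.5 = 2.2182
Compute log10: log10(2.2182) = 0.346001
Compute drop: 20 * 0.346001 = 6.92
SPL2 = 81.3 - 6.92 = 74.38

74.38 dB


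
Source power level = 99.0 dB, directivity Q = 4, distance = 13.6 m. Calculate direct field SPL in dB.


Given values:
  Lw = 99.0 dB, Q = 4, r = 13.6 m
Formula: SPL = Lw + 10 * log10(Q / (4 * pi * r^2))
Compute 4 * pi * r^2 = 4 * pi * 13.6^2 = 2324.2759
Compute Q / denom = 4 / 2324.2759 = 0.00172097
Compute 10 * log10(0.00172097) = -27.6423
SPL = 99.0 + (-27.6423) = 71.36

71.36 dB


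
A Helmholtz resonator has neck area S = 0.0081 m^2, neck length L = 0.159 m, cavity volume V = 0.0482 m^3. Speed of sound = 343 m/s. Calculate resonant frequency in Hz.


Given values:
  S = 0.0081 m^2, L = 0.159 m, V = 0.0482 m^3, c = 343 m/s
Formula: f = (c / (2*pi)) * sqrt(S / (V * L))
Compute V * L = 0.0482 * 0.159 = 0.0076638
Compute S / (V * L) = 0.0081 / 0.0076638 = 1.0569
Compute sqrt(1.0569) = 1.028056
Compute c / (2*pi) = 343 / 6.283185 = 54.590148
f = 54.590148 * 1.028056 = 56.12

56.12 Hz


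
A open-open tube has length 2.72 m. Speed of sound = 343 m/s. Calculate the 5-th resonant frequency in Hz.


Given values:
  Tube type: open-open, L = 2.72 m, c = 343 m/s, n = 5
Formula: f_n = n * c / (2 * L)
Compute 2 * L = 2 * 2.72 = 5.44
f = 5 * 343 / 5.44
f = 315.26

315.26 Hz


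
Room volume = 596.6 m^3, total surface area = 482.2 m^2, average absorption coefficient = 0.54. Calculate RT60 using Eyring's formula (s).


Given values:
  V = 596.6 m^3, S = 482.2 m^2, alpha = 0.54
Formula: RT60 = 0.161 * V / (-S * ln(1 - alpha))
Compute ln(1 - 0.54) = ln(0.46) = -0.776529
Denominator: -482.2 * -0.776529 = 374.4423
Numerator: 0.161 * 596.6 = 96.0526
RT60 = 96.0526 / 374.4423 = 0.257

0.257 s


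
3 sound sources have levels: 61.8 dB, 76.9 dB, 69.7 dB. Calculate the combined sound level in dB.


Formula: L_total = 10 * log10( sum(10^(Li/10)) )
  Source 1: 10^(61.8/10) = 1513561.2484
  Source 2: 10^(76.9/10) = 48977881.9368
  Source 3: 10^(69.7/10) = 9332543.008
Sum of linear values = 59823986.1932
L_total = 10 * log10(59823986.1932) = 77.77

77.77 dB


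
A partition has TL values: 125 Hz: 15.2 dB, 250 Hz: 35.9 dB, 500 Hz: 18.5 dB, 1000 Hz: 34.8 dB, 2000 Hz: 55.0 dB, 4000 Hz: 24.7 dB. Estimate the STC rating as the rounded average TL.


Given TL values at each frequency:
  125 Hz: 15.2 dB
  250 Hz: 35.9 dB
  500 Hz: 18.5 dB
  1000 Hz: 34.8 dB
  2000 Hz: 55.0 dB
  4000 Hz: 24.7 dB
Formula: STC ~ round(average of TL values)
Sum = 15.2 + 35.9 + 18.5 + 34.8 + 55.0 + 24.7 = 184.1
Average = 184.1 / 6 = 30.68
Rounded: 31

31


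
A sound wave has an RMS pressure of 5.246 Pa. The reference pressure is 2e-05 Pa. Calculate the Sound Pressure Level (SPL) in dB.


Given values:
  p = 5.246 Pa
  p_ref = 2e-05 Pa
Formula: SPL = 20 * log10(p / p_ref)
Compute ratio: p / p_ref = 5.246 / 2e-05 = 262300
Compute log10: log10(262300) = 5.418798
Multiply: SPL = 20 * 5.418798 = 108.38

108.38 dB


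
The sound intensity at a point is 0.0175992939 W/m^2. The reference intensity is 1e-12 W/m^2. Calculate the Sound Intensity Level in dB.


Given values:
  I = 0.0175992939 W/m^2
  I_ref = 1e-12 W/m^2
Formula: SIL = 10 * log10(I / I_ref)
Compute ratio: I / I_ref = 17599293900
Compute log10: log10(17599293900) = 10.245495
Multiply: SIL = 10 * 10.245495 = 102.45

102.45 dB


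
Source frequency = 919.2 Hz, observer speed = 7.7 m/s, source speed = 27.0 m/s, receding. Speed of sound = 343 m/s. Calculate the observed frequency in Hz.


Given values:
  f_s = 919.2 Hz, v_o = 7.7 m/s, v_s = 27.0 m/s
  Direction: receding
Formula: f_o = f_s * (c - v_o) / (c + v_s)
Numerator: c - v_o = 343 - 7.7 = 335.3
Denominator: c + v_s = 343 + 27.0 = 370.0
f_o = 919.2 * 335.3 / 370.0 = 832.99

832.99 Hz


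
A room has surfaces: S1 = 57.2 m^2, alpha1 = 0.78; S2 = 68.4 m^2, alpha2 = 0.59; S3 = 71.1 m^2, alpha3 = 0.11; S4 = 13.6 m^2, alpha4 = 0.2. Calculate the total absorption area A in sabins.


Given surfaces:
  Surface 1: 57.2 * 0.78 = 44.616
  Surface 2: 68.4 * 0.59 = 40.356
  Surface 3: 71.1 * 0.11 = 7.821
  Surface 4: 13.6 * 0.2 = 2.72
Formula: A = sum(Si * alpha_i)
A = 44.616 + 40.356 + 7.821 + 2.72
A = 95.51

95.51 sabins


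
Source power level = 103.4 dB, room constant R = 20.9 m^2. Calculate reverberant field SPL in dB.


Given values:
  Lw = 103.4 dB, R = 20.9 m^2
Formula: SPL = Lw + 10 * log10(4 / R)
Compute 4 / R = 4 / 20.9 = 0.191388
Compute 10 * log10(0.191388) = -7.1809
SPL = 103.4 + (-7.1809) = 96.22

96.22 dB


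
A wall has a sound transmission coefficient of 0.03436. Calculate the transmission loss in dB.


Given values:
  tau = 0.03436
Formula: TL = 10 * log10(1 / tau)
Compute 1 / tau = 1 / 0.03436 = 29.1036
Compute log10(29.1036) = 1.463947
TL = 10 * 1.463947 = 14.64

14.64 dB


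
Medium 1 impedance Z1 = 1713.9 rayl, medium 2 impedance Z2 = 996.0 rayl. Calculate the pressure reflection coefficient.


Given values:
  Z1 = 1713.9 rayl, Z2 = 996.0 rayl
Formula: R = (Z2 - Z1) / (Z2 + Z1)
Numerator: Z2 - Z1 = 996.0 - 1713.9 = -717.9
Denominator: Z2 + Z1 = 996.0 + 1713.9 = 2709.9
R = -717.9 / 2709.9 = -0.2649

-0.2649


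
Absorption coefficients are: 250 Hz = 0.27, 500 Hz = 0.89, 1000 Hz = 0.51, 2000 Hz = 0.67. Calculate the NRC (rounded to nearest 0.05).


Given values:
  a_250 = 0.27, a_500 = 0.89
  a_1000 = 0.51, a_2000 = 0.67
Formula: NRC = (a250 + a500 + a1000 + a2000) / 4
Sum = 0.27 + 0.89 + 0.51 + 0.67 = 2.34
NRC = 2.34 / 4 = 0.585
Rounded to nearest 0.05: 0.6

0.6


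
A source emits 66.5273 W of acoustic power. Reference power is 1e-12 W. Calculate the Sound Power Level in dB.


Given values:
  W = 66.5273 W
  W_ref = 1e-12 W
Formula: SWL = 10 * log10(W / W_ref)
Compute ratio: W / W_ref = 66527300000000
Compute log10: log10(66527300000000) = 13.823
Multiply: SWL = 10 * 13.823 = 138.23

138.23 dB
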